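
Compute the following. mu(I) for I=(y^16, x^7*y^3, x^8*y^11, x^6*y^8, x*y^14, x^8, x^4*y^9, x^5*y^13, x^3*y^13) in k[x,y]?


Remove redundant (divisible by others).
x^8*y^11 redundant.
x^5*y^13 redundant.
Min: x^8, x^7*y^3, x^6*y^8, x^4*y^9, x^3*y^13, x*y^14, y^16
Count=7


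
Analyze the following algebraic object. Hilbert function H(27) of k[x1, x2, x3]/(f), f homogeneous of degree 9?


C(29,2)-C(20,2)=406-190=216


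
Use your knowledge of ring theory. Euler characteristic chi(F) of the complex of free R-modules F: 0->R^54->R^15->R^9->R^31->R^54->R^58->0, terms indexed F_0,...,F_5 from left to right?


chi = sum (-1)^i * rank:
(-1)^0*54=54
(-1)^1*15=-15
(-1)^2*9=9
(-1)^3*31=-31
(-1)^4*54=54
(-1)^5*58=-58
chi=13


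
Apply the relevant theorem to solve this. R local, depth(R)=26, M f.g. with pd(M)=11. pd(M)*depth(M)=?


pd+depth=26
depth=26-11=15
pd*depth=11*15=165


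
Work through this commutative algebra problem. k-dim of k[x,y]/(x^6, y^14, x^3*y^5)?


k[x,y]/I, I = (x^6, y^14, x^3*y^5)
Rect: 6x14=84. Corner: (6-3)x(14-5)=27.
dim = 84-27 = 57


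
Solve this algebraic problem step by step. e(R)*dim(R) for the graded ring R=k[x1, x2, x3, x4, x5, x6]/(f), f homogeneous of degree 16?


e(R)=deg(f)=16, dim(R)=6-1=5
e*dim=16*5=80


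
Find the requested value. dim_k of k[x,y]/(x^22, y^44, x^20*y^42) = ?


k[x,y]/I, I = (x^22, y^44, x^20*y^42)
Rect: 22x44=968. Corner: (22-20)x(44-42)=4.
dim = 968-4 = 964


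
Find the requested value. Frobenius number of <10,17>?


gcd(10,17)=1 => F=ab-a-b=10*17-10-17=170-27=143


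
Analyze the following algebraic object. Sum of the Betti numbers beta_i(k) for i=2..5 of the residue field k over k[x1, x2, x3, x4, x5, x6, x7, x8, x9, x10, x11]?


Koszul resolution: beta_i(k)=C(n,i), n=11
C(11,2)=55, C(11,3)=165, C(11,4)=330, C(11,5)=462
Sum=1012


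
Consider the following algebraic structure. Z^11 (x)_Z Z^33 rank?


rank(M(x)N) = rank(M)*rank(N)
11*33 = 363


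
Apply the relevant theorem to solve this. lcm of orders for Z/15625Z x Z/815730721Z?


Exponent = lcm of the cyclic orders; pairwise coprime => product.
5^6*13^8=15625*815730721=12745792515625


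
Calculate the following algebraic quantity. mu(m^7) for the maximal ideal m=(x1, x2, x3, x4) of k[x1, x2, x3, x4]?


Graded Nakayama: mu(m^d) = dim_k (m^d/m^(d+1)) = #degree-7 monomials in 4 vars
C(n+d-1,d)=C(10,7)=120


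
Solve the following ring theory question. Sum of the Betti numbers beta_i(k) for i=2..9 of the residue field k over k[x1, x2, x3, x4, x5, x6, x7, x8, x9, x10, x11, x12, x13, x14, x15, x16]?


Koszul resolution: beta_i(k)=C(n,i), n=16
C(16,2)=120, C(16,3)=560, C(16,4)=1820, C(16,5)=4368, C(16,6)=8008, C(16,7)=11440, C(16,8)=12870, C(16,9)=11440
Sum=50626


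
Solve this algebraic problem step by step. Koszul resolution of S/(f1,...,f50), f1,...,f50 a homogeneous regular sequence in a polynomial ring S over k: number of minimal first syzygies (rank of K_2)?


Regular sequence => Koszul complex is the minimal free resolution.
Syz_1 minimally generated by Koszul relations f_i*e_j - f_j*e_i (i<j): mu(Syz_1) = beta_2 = C(m,2) = m(m-1)/2
m=50
50*49/2 = 1225


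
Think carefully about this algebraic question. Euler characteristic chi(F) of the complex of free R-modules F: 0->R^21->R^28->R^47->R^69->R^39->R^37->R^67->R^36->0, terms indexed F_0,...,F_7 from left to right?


chi = sum (-1)^i * rank:
(-1)^0*21=21
(-1)^1*28=-28
(-1)^2*47=47
(-1)^3*69=-69
(-1)^4*39=39
(-1)^5*37=-37
(-1)^6*67=67
(-1)^7*36=-36
chi=4


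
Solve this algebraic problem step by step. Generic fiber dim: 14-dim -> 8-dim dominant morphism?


dim(fiber)=dim(X)-dim(Y)=14-8=6


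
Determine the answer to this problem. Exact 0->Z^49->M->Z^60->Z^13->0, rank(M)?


Alt sum=0:
(-1)^0*49 + (-1)^1*? + (-1)^2*60 + (-1)^3*13=0
rank(M)=96


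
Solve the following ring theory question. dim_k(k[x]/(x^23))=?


Basis: 1,x,...,x^22
dim=23


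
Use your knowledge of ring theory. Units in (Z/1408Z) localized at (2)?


Local ring = Z/128Z.
phi(128) = 2^6*(2-1) = 64


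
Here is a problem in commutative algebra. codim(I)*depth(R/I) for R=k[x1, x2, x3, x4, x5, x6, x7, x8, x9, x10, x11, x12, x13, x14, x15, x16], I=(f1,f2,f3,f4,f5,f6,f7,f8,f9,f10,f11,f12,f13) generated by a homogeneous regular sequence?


codim=13, depth=dim(R/I)=16-13=3
Product=13*3=39


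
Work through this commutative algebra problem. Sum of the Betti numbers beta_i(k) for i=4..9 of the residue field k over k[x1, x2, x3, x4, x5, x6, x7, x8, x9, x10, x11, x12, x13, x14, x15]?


Koszul resolution: beta_i(k)=C(n,i), n=15
C(15,4)=1365, C(15,5)=3003, C(15,6)=5005, C(15,7)=6435, C(15,8)=6435, C(15,9)=5005
Sum=27248


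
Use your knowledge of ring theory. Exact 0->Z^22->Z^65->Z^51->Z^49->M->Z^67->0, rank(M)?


Alt sum=0:
(-1)^0*22 + (-1)^1*65 + (-1)^2*51 + (-1)^3*49 + (-1)^4*? + (-1)^5*67=0
rank(M)=108


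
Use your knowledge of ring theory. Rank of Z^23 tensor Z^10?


rank(M(x)N) = rank(M)*rank(N)
23*10 = 230


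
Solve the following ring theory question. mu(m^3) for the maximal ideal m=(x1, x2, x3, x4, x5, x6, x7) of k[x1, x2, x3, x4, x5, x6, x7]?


Graded Nakayama: mu(m^d) = dim_k (m^d/m^(d+1)) = #degree-3 monomials in 7 vars
C(n+d-1,d)=C(9,3)=84


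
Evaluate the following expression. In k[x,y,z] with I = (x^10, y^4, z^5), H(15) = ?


Need i<10, j<4, k<5 with i+j+k=15.
For each i, j ranges over max(0,15-i-4)..min(3,15-i):
  i=0: j in [11,3] -> 0
  i=1: j in [10,3] -> 0
  i=2: j in [9,3] -> 0
  i=3: j in [8,3] -> 0
  i=4: j in [7,3] -> 0
  i=5: j in [6,3] -> 0
  i=6: j in [5,3] -> 0
  i=7: j in [4,3] -> 0
  i=8: j in [3,3] -> 1
  i=9: j in [2,3] -> 2
H(15) = 0+0+0+0+0+0+0+0+1+2 = 3


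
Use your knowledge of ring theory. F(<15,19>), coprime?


gcd(15,19)=1 => F=ab-a-b=15*19-15-19=285-34=251


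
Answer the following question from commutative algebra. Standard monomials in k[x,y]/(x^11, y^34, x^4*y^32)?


k[x,y]/I, I = (x^11, y^34, x^4*y^32)
Rect: 11x34=374. Corner: (11-4)x(34-32)=14.
dim = 374-14 = 360


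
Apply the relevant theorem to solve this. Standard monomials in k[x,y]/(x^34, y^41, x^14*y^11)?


k[x,y]/I, I = (x^34, y^41, x^14*y^11)
Rect: 34x41=1394. Corner: (34-14)x(41-11)=600.
dim = 1394-600 = 794


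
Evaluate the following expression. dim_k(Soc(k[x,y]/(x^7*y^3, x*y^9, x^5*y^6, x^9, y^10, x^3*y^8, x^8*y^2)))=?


Socle = ann(m) = span of standard monomials u with x*u, y*u in I (staircase corners).
Minimal generators: x^9, x^8*y^2, x^7*y^3, x^5*y^6, x^3*y^8, x*y^9, y^10
Corners: y^9, x^2y^8, x^4y^7, x^6y^5, x^7y^2, x^8y
Socle dim=6


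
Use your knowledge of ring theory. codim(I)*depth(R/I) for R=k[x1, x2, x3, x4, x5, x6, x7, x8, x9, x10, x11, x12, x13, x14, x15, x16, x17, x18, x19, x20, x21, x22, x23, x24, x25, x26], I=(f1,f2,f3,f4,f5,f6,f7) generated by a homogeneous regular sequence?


codim=7, depth=dim(R/I)=26-7=19
Product=7*19=133


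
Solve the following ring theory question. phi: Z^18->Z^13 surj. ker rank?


rank(ker) = 18-13 = 5


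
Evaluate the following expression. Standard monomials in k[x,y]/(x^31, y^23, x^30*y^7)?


k[x,y]/I, I = (x^31, y^23, x^30*y^7)
Rect: 31x23=713. Corner: (31-30)x(23-7)=16.
dim = 713-16 = 697


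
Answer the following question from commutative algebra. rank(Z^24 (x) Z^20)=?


rank(M(x)N) = rank(M)*rank(N)
24*20 = 480


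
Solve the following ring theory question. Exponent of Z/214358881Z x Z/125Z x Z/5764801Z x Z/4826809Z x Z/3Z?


Exponent = lcm of the cyclic orders; pairwise coprime => product.
11^8*5^3*7^8*13^6*3^1=214358881*125*5764801*4826809*3=2236748645125863967473375


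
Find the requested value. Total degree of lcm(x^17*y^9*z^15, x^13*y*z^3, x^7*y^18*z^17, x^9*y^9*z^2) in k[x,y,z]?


lcm = componentwise max:
x: max(17,13,7,9)=17
y: max(9,1,18,9)=18
z: max(15,3,17,2)=17
Total=17+18+17=52


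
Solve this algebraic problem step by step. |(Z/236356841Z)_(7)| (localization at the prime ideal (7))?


7-primary part: 236356841=7^8*41
Size=7^8=5764801


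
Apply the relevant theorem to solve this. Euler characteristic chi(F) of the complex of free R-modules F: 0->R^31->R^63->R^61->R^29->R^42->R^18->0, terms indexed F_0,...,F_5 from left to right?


chi = sum (-1)^i * rank:
(-1)^0*31=31
(-1)^1*63=-63
(-1)^2*61=61
(-1)^3*29=-29
(-1)^4*42=42
(-1)^5*18=-18
chi=24


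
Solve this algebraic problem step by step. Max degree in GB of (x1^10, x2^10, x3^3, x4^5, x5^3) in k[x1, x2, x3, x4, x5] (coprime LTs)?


Pure powers, coprime LTs => already GB.
Degrees: 10, 10, 3, 5, 3
Max=10


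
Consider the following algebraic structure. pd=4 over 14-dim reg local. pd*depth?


pd+depth=14
depth=14-4=10
pd*depth=4*10=40


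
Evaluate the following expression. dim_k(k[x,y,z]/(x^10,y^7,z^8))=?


Basis: x^iy^jz^k, i<10,j<7,k<8
10*7*8=560


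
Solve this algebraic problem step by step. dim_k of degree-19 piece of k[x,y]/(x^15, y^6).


k[x,y], I = (x^15, y^6), d = 19
Need i < 15 and d-i < 6.
Range: 14 <= i <= 14.
H(19) = 1


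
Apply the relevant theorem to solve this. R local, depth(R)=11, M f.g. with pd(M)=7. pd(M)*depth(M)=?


pd+depth=11
depth=11-7=4
pd*depth=7*4=28


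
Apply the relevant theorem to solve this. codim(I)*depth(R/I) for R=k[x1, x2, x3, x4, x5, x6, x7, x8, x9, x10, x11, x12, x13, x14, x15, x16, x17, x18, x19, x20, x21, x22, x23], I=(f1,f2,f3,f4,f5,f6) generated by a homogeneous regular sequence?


codim=6, depth=dim(R/I)=23-6=17
Product=6*17=102


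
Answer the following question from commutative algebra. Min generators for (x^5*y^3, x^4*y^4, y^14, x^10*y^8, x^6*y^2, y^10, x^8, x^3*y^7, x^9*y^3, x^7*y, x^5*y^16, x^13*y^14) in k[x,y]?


Remove redundant (divisible by others).
x^9*y^3 redundant.
x^5*y^16 redundant.
x^13*y^14 redundant.
y^14 redundant.
x^10*y^8 redundant.
Min: x^8, x^7*y, x^6*y^2, x^5*y^3, x^4*y^4, x^3*y^7, y^10
Count=7


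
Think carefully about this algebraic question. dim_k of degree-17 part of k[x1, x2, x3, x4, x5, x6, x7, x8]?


C(d+n-1,n-1)=C(24,7)=346104


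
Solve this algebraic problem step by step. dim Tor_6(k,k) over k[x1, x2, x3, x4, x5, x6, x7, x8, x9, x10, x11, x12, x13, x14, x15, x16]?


Koszul: C(n,i)=C(16,6)=8008


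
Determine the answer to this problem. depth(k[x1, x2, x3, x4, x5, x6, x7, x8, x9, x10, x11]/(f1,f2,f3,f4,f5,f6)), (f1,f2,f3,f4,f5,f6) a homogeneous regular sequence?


depth(R)=11
depth(R/I)=11-6=5


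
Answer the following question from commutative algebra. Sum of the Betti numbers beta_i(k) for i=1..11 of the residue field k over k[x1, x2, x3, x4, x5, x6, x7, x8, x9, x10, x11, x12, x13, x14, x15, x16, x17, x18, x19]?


Koszul resolution: beta_i(k)=C(n,i), n=19
C(19,1)=19, C(19,2)=171, C(19,3)=969, C(19,4)=3876, C(19,5)=11628, C(19,6)=27132, C(19,7)=50388, C(19,8)=75582, C(19,9)=92378, C(19,10)=92378, C(19,11)=75582
Sum=430103


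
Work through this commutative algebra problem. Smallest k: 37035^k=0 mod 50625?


37035^k mod 50625:
k=1: 37035
k=2: 8100
k=3: 30375
k=4: 0
First zero at k = 4


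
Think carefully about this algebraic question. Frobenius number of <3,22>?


gcd(3,22)=1 => F=ab-a-b=3*22-3-22=66-25=41


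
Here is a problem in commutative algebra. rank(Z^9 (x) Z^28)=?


rank(M(x)N) = rank(M)*rank(N)
9*28 = 252


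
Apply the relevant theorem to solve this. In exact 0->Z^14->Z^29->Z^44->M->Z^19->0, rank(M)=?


Alt sum=0:
(-1)^0*14 + (-1)^1*29 + (-1)^2*44 + (-1)^3*? + (-1)^4*19=0
rank(M)=48


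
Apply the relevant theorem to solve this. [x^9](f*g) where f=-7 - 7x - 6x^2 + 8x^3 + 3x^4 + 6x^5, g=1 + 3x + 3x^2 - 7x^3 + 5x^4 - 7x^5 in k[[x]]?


[x^9] = sum a_i*b_j, i+j=9
  3*-7=-21
  6*5=30
Sum=9


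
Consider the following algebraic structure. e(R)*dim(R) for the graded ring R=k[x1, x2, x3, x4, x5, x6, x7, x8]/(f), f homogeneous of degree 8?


e(R)=deg(f)=8, dim(R)=8-1=7
e*dim=8*7=56


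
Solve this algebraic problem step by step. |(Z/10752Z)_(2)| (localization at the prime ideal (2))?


2-primary part: 10752=2^9*21
Size=2^9=512


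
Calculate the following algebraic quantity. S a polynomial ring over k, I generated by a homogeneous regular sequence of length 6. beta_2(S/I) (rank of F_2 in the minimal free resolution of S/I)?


Regular sequence => Koszul complex is the minimal free resolution.
Syz_1 minimally generated by Koszul relations f_i*e_j - f_j*e_i (i<j): mu(Syz_1) = beta_2 = C(m,2) = m(m-1)/2
m=6
6*5/2 = 15


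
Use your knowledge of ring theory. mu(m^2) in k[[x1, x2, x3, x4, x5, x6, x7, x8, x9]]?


C(n+d-1,d)=C(10,2)=45


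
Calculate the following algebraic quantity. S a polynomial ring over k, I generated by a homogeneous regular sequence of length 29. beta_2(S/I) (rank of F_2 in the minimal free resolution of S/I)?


Regular sequence => Koszul complex is the minimal free resolution.
Syz_1 minimally generated by Koszul relations f_i*e_j - f_j*e_i (i<j): mu(Syz_1) = beta_2 = C(m,2) = m(m-1)/2
m=29
29*28/2 = 406


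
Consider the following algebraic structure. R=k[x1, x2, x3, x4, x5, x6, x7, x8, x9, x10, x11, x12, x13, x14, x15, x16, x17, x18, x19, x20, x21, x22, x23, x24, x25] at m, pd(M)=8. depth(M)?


pd+depth=depth(R)=25
depth=25-8=17


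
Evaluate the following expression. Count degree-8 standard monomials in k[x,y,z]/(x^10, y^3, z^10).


Need i<10, j<3, k<10 with i+j+k=8.
For each i, j ranges over max(0,8-i-9)..min(2,8-i):
  i=0: j in [0,2] -> 3
  i=1: j in [0,2] -> 3
  i=2: j in [0,2] -> 3
  i=3: j in [0,2] -> 3
  i=4: j in [0,2] -> 3
  i=5: j in [0,2] -> 3
  i=6: j in [0,2] -> 3
  i=7: j in [0,1] -> 2
  i=8: j in [0,0] -> 1
H(8) = 3+3+3+3+3+3+3+2+1 = 24


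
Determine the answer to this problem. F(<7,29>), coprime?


gcd(7,29)=1 => F=ab-a-b=7*29-7-29=203-36=167


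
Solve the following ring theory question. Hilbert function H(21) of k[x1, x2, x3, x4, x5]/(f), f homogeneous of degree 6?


C(25,4)-C(19,4)=12650-3876=8774


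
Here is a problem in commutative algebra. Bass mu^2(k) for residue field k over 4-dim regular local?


C(n,i)=C(4,2)=6


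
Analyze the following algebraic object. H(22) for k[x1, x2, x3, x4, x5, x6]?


C(d+n-1,n-1)=C(27,5)=80730


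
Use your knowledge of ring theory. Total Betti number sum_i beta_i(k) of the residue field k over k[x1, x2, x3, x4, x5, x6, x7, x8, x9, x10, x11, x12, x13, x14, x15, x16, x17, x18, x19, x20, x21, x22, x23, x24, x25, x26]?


Koszul resolution: beta_i(k)=C(n,i), n=26
sum_i C(26,i) = 2^26 = 67108864


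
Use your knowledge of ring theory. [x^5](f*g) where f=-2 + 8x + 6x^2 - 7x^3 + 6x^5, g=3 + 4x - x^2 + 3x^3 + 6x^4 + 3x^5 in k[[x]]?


[x^5] = sum a_i*b_j, i+j=5
  -2*3=-6
  8*6=48
  6*3=18
  -7*-1=7
  6*3=18
Sum=85


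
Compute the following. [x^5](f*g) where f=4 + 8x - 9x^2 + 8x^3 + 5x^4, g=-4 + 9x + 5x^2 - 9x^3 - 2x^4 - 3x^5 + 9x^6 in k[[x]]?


[x^5] = sum a_i*b_j, i+j=5
  4*-3=-12
  8*-2=-16
  -9*-9=81
  8*5=40
  5*9=45
Sum=138


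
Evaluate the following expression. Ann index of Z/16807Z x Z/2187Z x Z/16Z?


Exponent = lcm of the cyclic orders; pairwise coprime => product.
7^5*3^7*2^4=16807*2187*16=588110544


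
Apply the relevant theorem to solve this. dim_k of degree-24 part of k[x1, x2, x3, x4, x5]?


C(d+n-1,n-1)=C(28,4)=20475


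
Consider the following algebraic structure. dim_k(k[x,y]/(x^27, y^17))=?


Basis: x^i*y^j, i<27, j<17
27*17=459


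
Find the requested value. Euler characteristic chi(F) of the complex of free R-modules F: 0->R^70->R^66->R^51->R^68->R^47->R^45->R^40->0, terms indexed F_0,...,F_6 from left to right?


chi = sum (-1)^i * rank:
(-1)^0*70=70
(-1)^1*66=-66
(-1)^2*51=51
(-1)^3*68=-68
(-1)^4*47=47
(-1)^5*45=-45
(-1)^6*40=40
chi=29


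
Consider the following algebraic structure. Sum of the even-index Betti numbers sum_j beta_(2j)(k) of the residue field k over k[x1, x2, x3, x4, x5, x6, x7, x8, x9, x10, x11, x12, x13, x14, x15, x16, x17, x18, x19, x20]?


Koszul resolution: beta_i(k)=C(n,i), n=20
sum_even C(20,i) = 2^(n-1) = 2^19 = 524288


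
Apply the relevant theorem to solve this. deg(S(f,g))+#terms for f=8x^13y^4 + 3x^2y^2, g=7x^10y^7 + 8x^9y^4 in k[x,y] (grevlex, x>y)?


LT(f)=8x^13y^4, LT(g)=7x^10y^7
lcm(LM)=x^13y^7
S(f,g) (scaled by 56 to clear denominators) = 7y^3*f - 8x^3*g = -64x^12y^4 + 21x^2y^5
2 terms, deg 16.
16+2=18


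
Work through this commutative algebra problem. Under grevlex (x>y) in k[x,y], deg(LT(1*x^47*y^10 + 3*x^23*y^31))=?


LT: 1*x^47*y^10
deg_x=47, deg_y=10
Total=47+10=57


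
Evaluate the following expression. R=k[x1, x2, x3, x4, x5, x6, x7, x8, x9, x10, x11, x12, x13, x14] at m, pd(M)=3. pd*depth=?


pd+depth=14
depth=14-3=11
pd*depth=3*11=33


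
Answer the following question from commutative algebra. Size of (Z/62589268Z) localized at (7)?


7-primary part: 62589268=7^7*76
Size=7^7=823543


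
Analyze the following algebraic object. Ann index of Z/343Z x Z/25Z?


Exponent = lcm of the cyclic orders; pairwise coprime => product.
7^3*5^2=343*25=8575


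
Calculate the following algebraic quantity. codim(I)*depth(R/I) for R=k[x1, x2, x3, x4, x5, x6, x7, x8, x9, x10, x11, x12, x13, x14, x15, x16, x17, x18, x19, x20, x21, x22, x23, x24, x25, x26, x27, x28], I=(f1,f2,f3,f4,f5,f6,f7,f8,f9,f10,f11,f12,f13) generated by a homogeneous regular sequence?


codim=13, depth=dim(R/I)=28-13=15
Product=13*15=195


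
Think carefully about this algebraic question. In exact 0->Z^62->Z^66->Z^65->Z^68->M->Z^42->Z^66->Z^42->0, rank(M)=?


Alt sum=0:
(-1)^0*62 + (-1)^1*66 + (-1)^2*65 + (-1)^3*68 + (-1)^4*? + (-1)^5*42 + (-1)^6*66 + (-1)^7*42=0
rank(M)=25


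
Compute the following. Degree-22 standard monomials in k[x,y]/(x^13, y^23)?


k[x,y], I = (x^13, y^23), d = 22
Need i < 13 and d-i < 23.
Range: 0 <= i <= 12.
H(22) = 13


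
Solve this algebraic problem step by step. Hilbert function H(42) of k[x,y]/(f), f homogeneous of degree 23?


H(t)=d for t>=d-1.
d=23, t=42
H(42)=23


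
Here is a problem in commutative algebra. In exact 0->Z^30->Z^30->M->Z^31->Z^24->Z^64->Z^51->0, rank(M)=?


Alt sum=0:
(-1)^0*30 + (-1)^1*30 + (-1)^2*? + (-1)^3*31 + (-1)^4*24 + (-1)^5*64 + (-1)^6*51=0
rank(M)=20


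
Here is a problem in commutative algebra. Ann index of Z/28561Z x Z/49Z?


Exponent = lcm of the cyclic orders; pairwise coprime => product.
13^4*7^2=28561*49=1399489


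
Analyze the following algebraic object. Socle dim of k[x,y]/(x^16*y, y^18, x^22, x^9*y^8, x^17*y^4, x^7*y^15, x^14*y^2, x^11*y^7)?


Socle = ann(m) = span of standard monomials u with x*u, y*u in I (staircase corners).
Redundant generators: x^17*y^4
Minimal generators: x^22, x^16*y, x^14*y^2, x^11*y^7, x^9*y^8, x^7*y^15, y^18
Corners: x^6y^17, x^8y^14, x^10y^7, x^13y^6, x^15y, x^21
Socle dim=6


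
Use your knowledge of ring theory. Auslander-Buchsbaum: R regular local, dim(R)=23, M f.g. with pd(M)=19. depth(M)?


pd+depth=depth(R)=23
depth=23-19=4


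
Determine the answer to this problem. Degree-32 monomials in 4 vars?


C(d+n-1,n-1)=C(35,3)=6545


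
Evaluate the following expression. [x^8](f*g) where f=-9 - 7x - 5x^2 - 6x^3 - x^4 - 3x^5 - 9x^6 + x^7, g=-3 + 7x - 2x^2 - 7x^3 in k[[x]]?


[x^8] = sum a_i*b_j, i+j=8
  -3*-7=21
  -9*-2=18
  1*7=7
Sum=46


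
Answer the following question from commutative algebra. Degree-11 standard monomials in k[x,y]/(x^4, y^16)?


k[x,y], I = (x^4, y^16), d = 11
Need i < 4 and d-i < 16.
Range: 0 <= i <= 3.
H(11) = 4


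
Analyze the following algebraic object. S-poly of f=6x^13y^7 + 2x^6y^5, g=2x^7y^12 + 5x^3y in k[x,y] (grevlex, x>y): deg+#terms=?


LT(f)=6x^13y^7, LT(g)=2x^7y^12
lcm(LM)=x^13y^12
S(f,g) (scaled by 12 to clear denominators) = 2y^5*f - 6x^6*g = 4x^6y^10 - 30x^9y
2 terms, deg 16.
16+2=18


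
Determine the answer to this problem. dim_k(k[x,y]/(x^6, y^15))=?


Basis: x^i*y^j, i<6, j<15
6*15=90


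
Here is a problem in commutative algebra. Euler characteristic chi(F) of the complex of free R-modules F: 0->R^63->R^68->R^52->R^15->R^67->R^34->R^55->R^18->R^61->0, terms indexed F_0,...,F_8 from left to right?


chi = sum (-1)^i * rank:
(-1)^0*63=63
(-1)^1*68=-68
(-1)^2*52=52
(-1)^3*15=-15
(-1)^4*67=67
(-1)^5*34=-34
(-1)^6*55=55
(-1)^7*18=-18
(-1)^8*61=61
chi=163


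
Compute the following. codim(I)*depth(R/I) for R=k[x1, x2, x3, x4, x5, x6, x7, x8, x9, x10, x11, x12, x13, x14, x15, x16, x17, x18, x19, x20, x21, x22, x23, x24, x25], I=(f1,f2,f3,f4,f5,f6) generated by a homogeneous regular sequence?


codim=6, depth=dim(R/I)=25-6=19
Product=6*19=114


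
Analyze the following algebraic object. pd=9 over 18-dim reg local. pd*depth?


pd+depth=18
depth=18-9=9
pd*depth=9*9=81


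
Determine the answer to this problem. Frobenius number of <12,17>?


gcd(12,17)=1 => F=ab-a-b=12*17-12-17=204-29=175


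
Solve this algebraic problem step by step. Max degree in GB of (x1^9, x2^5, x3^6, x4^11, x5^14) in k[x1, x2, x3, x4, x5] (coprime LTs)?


Pure powers, coprime LTs => already GB.
Degrees: 9, 5, 6, 11, 14
Max=14


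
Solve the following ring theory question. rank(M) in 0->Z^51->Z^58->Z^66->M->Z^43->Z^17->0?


Alt sum=0:
(-1)^0*51 + (-1)^1*58 + (-1)^2*66 + (-1)^3*? + (-1)^4*43 + (-1)^5*17=0
rank(M)=85


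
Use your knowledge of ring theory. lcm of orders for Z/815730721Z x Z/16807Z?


Exponent = lcm of the cyclic orders; pairwise coprime => product.
13^8*7^5=815730721*16807=13709986227847


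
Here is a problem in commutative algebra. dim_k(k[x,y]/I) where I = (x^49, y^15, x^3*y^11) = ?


k[x,y]/I, I = (x^49, y^15, x^3*y^11)
Rect: 49x15=735. Corner: (49-3)x(15-11)=184.
dim = 735-184 = 551


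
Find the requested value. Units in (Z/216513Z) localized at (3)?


Local ring = Z/19683Z.
phi(19683) = 3^8*(3-1) = 13122


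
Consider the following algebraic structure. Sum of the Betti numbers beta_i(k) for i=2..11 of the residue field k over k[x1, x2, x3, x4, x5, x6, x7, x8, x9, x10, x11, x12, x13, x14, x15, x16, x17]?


Koszul resolution: beta_i(k)=C(n,i), n=17
C(17,2)=136, C(17,3)=680, C(17,4)=2380, C(17,5)=6188, C(17,6)=12376, C(17,7)=19448, C(17,8)=24310, C(17,9)=24310, C(17,10)=19448, C(17,11)=12376
Sum=121652


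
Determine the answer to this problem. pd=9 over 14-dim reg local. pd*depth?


pd+depth=14
depth=14-9=5
pd*depth=9*5=45


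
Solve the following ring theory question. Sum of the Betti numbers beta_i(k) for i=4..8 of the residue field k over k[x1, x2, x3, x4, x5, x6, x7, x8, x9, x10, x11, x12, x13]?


Koszul resolution: beta_i(k)=C(n,i), n=13
C(13,4)=715, C(13,5)=1287, C(13,6)=1716, C(13,7)=1716, C(13,8)=1287
Sum=6721


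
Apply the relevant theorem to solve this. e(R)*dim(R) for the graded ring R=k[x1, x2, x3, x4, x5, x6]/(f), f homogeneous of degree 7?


e(R)=deg(f)=7, dim(R)=6-1=5
e*dim=7*5=35


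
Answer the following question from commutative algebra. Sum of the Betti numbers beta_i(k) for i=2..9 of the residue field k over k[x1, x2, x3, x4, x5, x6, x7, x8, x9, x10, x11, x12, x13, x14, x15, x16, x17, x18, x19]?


Koszul resolution: beta_i(k)=C(n,i), n=19
C(19,2)=171, C(19,3)=969, C(19,4)=3876, C(19,5)=11628, C(19,6)=27132, C(19,7)=50388, C(19,8)=75582, C(19,9)=92378
Sum=262124


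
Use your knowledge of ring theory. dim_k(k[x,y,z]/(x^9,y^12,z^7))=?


Basis: x^iy^jz^k, i<9,j<12,k<7
9*12*7=756


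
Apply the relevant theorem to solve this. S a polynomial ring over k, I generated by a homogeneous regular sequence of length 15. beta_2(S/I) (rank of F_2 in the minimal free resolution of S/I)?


Regular sequence => Koszul complex is the minimal free resolution.
Syz_1 minimally generated by Koszul relations f_i*e_j - f_j*e_i (i<j): mu(Syz_1) = beta_2 = C(m,2) = m(m-1)/2
m=15
15*14/2 = 105


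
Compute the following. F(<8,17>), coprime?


gcd(8,17)=1 => F=ab-a-b=8*17-8-17=136-25=111


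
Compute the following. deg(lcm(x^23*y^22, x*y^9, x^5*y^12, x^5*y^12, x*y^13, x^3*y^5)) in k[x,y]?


lcm = componentwise max:
x: max(23,1,5,5,1,3)=23
y: max(22,9,12,12,13,5)=22
Total=23+22=45


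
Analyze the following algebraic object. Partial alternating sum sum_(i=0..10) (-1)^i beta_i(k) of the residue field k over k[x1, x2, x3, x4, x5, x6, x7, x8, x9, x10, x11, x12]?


Koszul resolution: beta_i(k)=C(n,i), n=12
sum_(i=0..p) (-1)^i C(n,i) = (-1)^p C(n-1,p)
(-1)^10*C(11,10) = (-1)^10*11 = 11


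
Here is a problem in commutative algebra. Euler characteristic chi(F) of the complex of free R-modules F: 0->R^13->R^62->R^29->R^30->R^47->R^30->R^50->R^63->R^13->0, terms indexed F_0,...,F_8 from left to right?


chi = sum (-1)^i * rank:
(-1)^0*13=13
(-1)^1*62=-62
(-1)^2*29=29
(-1)^3*30=-30
(-1)^4*47=47
(-1)^5*30=-30
(-1)^6*50=50
(-1)^7*63=-63
(-1)^8*13=13
chi=-33


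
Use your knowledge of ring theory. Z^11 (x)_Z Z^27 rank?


rank(M(x)N) = rank(M)*rank(N)
11*27 = 297


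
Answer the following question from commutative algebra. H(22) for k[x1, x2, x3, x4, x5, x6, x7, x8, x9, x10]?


C(d+n-1,n-1)=C(31,9)=20160075


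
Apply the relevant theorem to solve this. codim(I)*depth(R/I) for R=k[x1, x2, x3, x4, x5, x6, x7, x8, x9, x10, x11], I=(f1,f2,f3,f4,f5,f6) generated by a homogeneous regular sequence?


codim=6, depth=dim(R/I)=11-6=5
Product=6*5=30


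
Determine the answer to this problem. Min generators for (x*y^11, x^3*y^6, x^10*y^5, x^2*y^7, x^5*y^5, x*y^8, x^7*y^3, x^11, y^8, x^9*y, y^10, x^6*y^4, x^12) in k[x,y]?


Remove redundant (divisible by others).
x^10*y^5 redundant.
x^12 redundant.
x*y^8 redundant.
x*y^11 redundant.
y^10 redundant.
Min: x^11, x^9*y, x^7*y^3, x^6*y^4, x^5*y^5, x^3*y^6, x^2*y^7, y^8
Count=8


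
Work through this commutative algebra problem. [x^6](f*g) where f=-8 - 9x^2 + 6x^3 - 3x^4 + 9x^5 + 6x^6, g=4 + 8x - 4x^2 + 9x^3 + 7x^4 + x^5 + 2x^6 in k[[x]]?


[x^6] = sum a_i*b_j, i+j=6
  -8*2=-16
  -9*7=-63
  6*9=54
  -3*-4=12
  9*8=72
  6*4=24
Sum=83


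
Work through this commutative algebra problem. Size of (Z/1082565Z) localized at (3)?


3-primary part: 1082565=3^9*55
Size=3^9=19683


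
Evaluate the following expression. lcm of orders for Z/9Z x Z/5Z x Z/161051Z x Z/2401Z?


Exponent = lcm of the cyclic orders; pairwise coprime => product.
3^2*5^1*11^5*7^4=9*5*161051*2401=17400755295


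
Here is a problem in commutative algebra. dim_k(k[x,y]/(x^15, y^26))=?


Basis: x^i*y^j, i<15, j<26
15*26=390


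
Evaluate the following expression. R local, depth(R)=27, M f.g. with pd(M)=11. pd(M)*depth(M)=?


pd+depth=27
depth=27-11=16
pd*depth=11*16=176


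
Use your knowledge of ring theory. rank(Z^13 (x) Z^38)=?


rank(M(x)N) = rank(M)*rank(N)
13*38 = 494


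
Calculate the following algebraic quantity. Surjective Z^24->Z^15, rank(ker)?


rank(ker) = 24-15 = 9


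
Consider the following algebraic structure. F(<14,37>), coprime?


gcd(14,37)=1 => F=ab-a-b=14*37-14-37=518-51=467


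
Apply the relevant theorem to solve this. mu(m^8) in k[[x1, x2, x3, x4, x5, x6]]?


C(n+d-1,d)=C(13,8)=1287


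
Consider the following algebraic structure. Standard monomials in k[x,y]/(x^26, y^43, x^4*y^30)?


k[x,y]/I, I = (x^26, y^43, x^4*y^30)
Rect: 26x43=1118. Corner: (26-4)x(43-30)=286.
dim = 1118-286 = 832


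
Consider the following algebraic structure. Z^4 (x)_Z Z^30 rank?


rank(M(x)N) = rank(M)*rank(N)
4*30 = 120


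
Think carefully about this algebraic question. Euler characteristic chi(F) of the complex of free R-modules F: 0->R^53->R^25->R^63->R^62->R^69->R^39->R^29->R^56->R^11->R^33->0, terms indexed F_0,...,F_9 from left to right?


chi = sum (-1)^i * rank:
(-1)^0*53=53
(-1)^1*25=-25
(-1)^2*63=63
(-1)^3*62=-62
(-1)^4*69=69
(-1)^5*39=-39
(-1)^6*29=29
(-1)^7*56=-56
(-1)^8*11=11
(-1)^9*33=-33
chi=10


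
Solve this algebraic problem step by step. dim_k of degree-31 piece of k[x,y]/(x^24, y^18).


k[x,y], I = (x^24, y^18), d = 31
Need i < 24 and d-i < 18.
Range: 14 <= i <= 23.
H(31) = 10


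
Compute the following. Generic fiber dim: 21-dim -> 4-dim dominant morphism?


dim(fiber)=dim(X)-dim(Y)=21-4=17


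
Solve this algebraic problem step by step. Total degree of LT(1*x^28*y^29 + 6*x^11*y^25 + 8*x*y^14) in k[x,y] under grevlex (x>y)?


LT: 1*x^28*y^29
deg_x=28, deg_y=29
Total=28+29=57


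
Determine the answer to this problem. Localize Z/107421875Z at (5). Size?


5-primary part: 107421875=5^10*11
Size=5^10=9765625


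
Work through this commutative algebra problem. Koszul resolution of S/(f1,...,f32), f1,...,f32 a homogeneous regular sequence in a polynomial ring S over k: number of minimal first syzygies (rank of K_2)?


Regular sequence => Koszul complex is the minimal free resolution.
Syz_1 minimally generated by Koszul relations f_i*e_j - f_j*e_i (i<j): mu(Syz_1) = beta_2 = C(m,2) = m(m-1)/2
m=32
32*31/2 = 496


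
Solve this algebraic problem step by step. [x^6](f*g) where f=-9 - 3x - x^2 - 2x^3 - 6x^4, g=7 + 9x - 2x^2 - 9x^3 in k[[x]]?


[x^6] = sum a_i*b_j, i+j=6
  -2*-9=18
  -6*-2=12
Sum=30


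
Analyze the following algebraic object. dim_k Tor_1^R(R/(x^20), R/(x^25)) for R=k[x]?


Tor_1(R/I,R/J)=(I cap J)/IJ=(x^25)/(x^45)
dim=45-25=min(20,25)=20


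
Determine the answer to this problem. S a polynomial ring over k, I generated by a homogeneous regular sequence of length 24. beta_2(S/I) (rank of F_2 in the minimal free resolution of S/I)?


Regular sequence => Koszul complex is the minimal free resolution.
Syz_1 minimally generated by Koszul relations f_i*e_j - f_j*e_i (i<j): mu(Syz_1) = beta_2 = C(m,2) = m(m-1)/2
m=24
24*23/2 = 276


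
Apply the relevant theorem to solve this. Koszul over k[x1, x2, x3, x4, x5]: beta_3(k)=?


C(n,i)=C(5,3)=10


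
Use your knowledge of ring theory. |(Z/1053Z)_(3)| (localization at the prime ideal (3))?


3-primary part: 1053=3^4*13
Size=3^4=81


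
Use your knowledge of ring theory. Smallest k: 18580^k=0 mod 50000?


18580^k mod 50000:
k=1: 18580
k=2: 16400
k=3: 12000
k=4: 10000
k=5: 0
First zero at k = 5


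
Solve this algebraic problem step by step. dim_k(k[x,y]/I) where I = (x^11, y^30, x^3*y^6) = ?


k[x,y]/I, I = (x^11, y^30, x^3*y^6)
Rect: 11x30=330. Corner: (11-3)x(30-6)=192.
dim = 330-192 = 138


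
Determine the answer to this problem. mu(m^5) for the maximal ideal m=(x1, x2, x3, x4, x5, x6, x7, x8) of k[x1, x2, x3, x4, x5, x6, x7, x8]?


Graded Nakayama: mu(m^d) = dim_k (m^d/m^(d+1)) = #degree-5 monomials in 8 vars
C(n+d-1,d)=C(12,5)=792


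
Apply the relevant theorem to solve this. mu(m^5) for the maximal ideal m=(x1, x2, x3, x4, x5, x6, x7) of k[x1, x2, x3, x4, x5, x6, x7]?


Graded Nakayama: mu(m^d) = dim_k (m^d/m^(d+1)) = #degree-5 monomials in 7 vars
C(n+d-1,d)=C(11,5)=462


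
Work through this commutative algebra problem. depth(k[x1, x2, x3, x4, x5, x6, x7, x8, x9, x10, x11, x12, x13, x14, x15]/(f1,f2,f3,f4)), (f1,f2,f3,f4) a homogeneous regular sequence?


depth(R)=15
depth(R/I)=15-4=11


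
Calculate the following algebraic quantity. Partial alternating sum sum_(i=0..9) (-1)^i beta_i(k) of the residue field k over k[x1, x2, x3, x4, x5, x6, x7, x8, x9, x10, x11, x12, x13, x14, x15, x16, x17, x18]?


Koszul resolution: beta_i(k)=C(n,i), n=18
sum_(i=0..p) (-1)^i C(n,i) = (-1)^p C(n-1,p)
(-1)^9*C(17,9) = (-1)^9*24310 = -24310


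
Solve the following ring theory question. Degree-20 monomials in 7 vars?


C(d+n-1,n-1)=C(26,6)=230230


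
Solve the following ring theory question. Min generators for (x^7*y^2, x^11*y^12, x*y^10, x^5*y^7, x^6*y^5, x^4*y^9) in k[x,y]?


Remove redundant (divisible by others).
x^11*y^12 redundant.
Min: x^7*y^2, x^6*y^5, x^5*y^7, x^4*y^9, x*y^10
Count=5


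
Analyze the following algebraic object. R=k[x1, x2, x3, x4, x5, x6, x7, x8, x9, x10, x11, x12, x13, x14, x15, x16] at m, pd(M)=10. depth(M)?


pd+depth=depth(R)=16
depth=16-10=6


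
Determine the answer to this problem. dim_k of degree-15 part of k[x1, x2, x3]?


C(d+n-1,n-1)=C(17,2)=136


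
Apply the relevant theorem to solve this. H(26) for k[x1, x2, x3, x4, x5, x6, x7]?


C(d+n-1,n-1)=C(32,6)=906192


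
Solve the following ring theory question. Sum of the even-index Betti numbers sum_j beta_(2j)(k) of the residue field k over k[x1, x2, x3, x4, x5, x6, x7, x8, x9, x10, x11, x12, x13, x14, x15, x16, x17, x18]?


Koszul resolution: beta_i(k)=C(n,i), n=18
sum_even C(18,i) = 2^(n-1) = 2^17 = 131072


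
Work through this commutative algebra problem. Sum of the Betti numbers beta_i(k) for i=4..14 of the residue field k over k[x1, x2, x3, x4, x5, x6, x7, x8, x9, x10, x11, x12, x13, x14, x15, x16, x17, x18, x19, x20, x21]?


Koszul resolution: beta_i(k)=C(n,i), n=21
C(21,4)=5985, C(21,5)=20349, C(21,6)=54264, C(21,7)=116280, C(21,8)=203490, C(21,9)=293930, C(21,10)=352716, C(21,11)=352716, C(21,12)=293930, C(21,13)=203490, C(21,14)=116280
Sum=2013430


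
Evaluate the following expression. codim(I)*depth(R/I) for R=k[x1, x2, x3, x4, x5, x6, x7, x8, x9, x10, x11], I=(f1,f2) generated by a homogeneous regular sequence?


codim=2, depth=dim(R/I)=11-2=9
Product=2*9=18


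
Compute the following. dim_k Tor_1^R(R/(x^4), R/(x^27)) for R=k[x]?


Tor_1(R/I,R/J)=(I cap J)/IJ=(x^27)/(x^31)
dim=31-27=min(4,27)=4


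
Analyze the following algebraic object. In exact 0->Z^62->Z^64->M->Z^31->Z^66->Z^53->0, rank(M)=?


Alt sum=0:
(-1)^0*62 + (-1)^1*64 + (-1)^2*? + (-1)^3*31 + (-1)^4*66 + (-1)^5*53=0
rank(M)=20


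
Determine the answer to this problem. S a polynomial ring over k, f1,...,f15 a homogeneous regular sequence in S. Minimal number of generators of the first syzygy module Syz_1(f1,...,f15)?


Regular sequence => Koszul complex is the minimal free resolution.
Syz_1 minimally generated by Koszul relations f_i*e_j - f_j*e_i (i<j): mu(Syz_1) = beta_2 = C(m,2) = m(m-1)/2
m=15
15*14/2 = 105


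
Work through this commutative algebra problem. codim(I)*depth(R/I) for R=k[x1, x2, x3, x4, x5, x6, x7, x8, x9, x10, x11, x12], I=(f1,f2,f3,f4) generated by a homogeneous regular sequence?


codim=4, depth=dim(R/I)=12-4=8
Product=4*8=32


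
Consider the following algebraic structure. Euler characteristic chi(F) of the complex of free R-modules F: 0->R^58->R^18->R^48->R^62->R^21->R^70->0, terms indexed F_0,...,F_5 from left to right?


chi = sum (-1)^i * rank:
(-1)^0*58=58
(-1)^1*18=-18
(-1)^2*48=48
(-1)^3*62=-62
(-1)^4*21=21
(-1)^5*70=-70
chi=-23


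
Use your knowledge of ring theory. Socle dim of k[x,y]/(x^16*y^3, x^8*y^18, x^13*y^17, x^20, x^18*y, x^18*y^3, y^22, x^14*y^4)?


Socle = ann(m) = span of standard monomials u with x*u, y*u in I (staircase corners).
Redundant generators: x^18*y^3
Minimal generators: x^20, x^18*y, x^16*y^3, x^14*y^4, x^13*y^17, x^8*y^18, y^22
Corners: x^7y^21, x^12y^17, x^13y^16, x^15y^3, x^17y^2, x^19
Socle dim=6


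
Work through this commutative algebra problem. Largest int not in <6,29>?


gcd(6,29)=1 => F=ab-a-b=6*29-6-29=174-35=139


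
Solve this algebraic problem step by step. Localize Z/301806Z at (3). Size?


3-primary part: 301806=3^8*46
Size=3^8=6561


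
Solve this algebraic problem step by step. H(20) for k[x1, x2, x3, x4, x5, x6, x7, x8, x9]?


C(d+n-1,n-1)=C(28,8)=3108105


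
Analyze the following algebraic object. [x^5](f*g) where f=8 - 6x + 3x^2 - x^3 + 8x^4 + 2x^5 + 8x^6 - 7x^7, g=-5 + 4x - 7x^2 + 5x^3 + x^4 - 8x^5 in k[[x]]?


[x^5] = sum a_i*b_j, i+j=5
  8*-8=-64
  -6*1=-6
  3*5=15
  -1*-7=7
  8*4=32
  2*-5=-10
Sum=-26


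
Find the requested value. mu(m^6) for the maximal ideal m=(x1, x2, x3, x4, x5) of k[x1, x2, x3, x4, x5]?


Graded Nakayama: mu(m^d) = dim_k (m^d/m^(d+1)) = #degree-6 monomials in 5 vars
C(n+d-1,d)=C(10,6)=210


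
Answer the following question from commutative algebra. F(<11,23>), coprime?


gcd(11,23)=1 => F=ab-a-b=11*23-11-23=253-34=219


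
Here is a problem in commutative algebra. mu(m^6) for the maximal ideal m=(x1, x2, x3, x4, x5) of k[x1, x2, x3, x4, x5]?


Graded Nakayama: mu(m^d) = dim_k (m^d/m^(d+1)) = #degree-6 monomials in 5 vars
C(n+d-1,d)=C(10,6)=210


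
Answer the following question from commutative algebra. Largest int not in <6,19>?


gcd(6,19)=1 => F=ab-a-b=6*19-6-19=114-25=89


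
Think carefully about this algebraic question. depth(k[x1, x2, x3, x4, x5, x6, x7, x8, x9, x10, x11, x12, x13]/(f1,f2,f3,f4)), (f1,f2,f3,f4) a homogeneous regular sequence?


depth(R)=13
depth(R/I)=13-4=9


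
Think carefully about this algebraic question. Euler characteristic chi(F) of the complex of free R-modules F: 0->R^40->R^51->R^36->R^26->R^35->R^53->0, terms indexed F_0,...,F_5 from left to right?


chi = sum (-1)^i * rank:
(-1)^0*40=40
(-1)^1*51=-51
(-1)^2*36=36
(-1)^3*26=-26
(-1)^4*35=35
(-1)^5*53=-53
chi=-19


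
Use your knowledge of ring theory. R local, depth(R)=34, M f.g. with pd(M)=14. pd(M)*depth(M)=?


pd+depth=34
depth=34-14=20
pd*depth=14*20=280


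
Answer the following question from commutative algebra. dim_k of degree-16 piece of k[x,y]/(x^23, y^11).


k[x,y], I = (x^23, y^11), d = 16
Need i < 23 and d-i < 11.
Range: 6 <= i <= 16.
H(16) = 11


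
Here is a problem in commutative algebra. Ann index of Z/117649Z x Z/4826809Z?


Exponent = lcm of the cyclic orders; pairwise coprime => product.
7^6*13^6=117649*4826809=567869252041


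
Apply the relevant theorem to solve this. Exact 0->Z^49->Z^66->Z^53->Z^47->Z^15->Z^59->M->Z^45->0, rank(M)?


Alt sum=0:
(-1)^0*49 + (-1)^1*66 + (-1)^2*53 + (-1)^3*47 + (-1)^4*15 + (-1)^5*59 + (-1)^6*? + (-1)^7*45=0
rank(M)=100


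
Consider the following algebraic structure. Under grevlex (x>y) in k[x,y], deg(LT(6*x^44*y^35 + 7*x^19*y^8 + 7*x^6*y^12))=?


LT: 6*x^44*y^35
deg_x=44, deg_y=35
Total=44+35=79


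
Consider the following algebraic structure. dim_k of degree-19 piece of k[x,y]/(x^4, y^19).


k[x,y], I = (x^4, y^19), d = 19
Need i < 4 and d-i < 19.
Range: 1 <= i <= 3.
H(19) = 3


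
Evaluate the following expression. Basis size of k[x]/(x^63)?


Basis: 1,x,...,x^62
dim=63


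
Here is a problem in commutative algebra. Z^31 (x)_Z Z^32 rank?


rank(M(x)N) = rank(M)*rank(N)
31*32 = 992


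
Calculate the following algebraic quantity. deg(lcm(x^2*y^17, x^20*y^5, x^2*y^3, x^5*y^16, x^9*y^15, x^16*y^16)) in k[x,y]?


lcm = componentwise max:
x: max(2,20,2,5,9,16)=20
y: max(17,5,3,16,15,16)=17
Total=20+17=37


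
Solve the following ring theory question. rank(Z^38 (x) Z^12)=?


rank(M(x)N) = rank(M)*rank(N)
38*12 = 456


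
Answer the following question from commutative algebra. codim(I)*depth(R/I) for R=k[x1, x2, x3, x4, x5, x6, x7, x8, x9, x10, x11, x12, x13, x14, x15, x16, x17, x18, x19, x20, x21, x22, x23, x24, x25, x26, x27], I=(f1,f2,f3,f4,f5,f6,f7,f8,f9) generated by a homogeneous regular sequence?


codim=9, depth=dim(R/I)=27-9=18
Product=9*18=162


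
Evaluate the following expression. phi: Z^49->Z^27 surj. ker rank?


rank(ker) = 49-27 = 22


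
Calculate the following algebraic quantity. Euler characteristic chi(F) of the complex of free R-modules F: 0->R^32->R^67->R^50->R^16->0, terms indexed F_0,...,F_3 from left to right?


chi = sum (-1)^i * rank:
(-1)^0*32=32
(-1)^1*67=-67
(-1)^2*50=50
(-1)^3*16=-16
chi=-1


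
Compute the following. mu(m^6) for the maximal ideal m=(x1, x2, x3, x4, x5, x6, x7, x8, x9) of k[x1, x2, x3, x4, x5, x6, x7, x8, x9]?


Graded Nakayama: mu(m^d) = dim_k (m^d/m^(d+1)) = #degree-6 monomials in 9 vars
C(n+d-1,d)=C(14,6)=3003


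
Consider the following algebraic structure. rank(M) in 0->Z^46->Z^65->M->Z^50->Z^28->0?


Alt sum=0:
(-1)^0*46 + (-1)^1*65 + (-1)^2*? + (-1)^3*50 + (-1)^4*28=0
rank(M)=41
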